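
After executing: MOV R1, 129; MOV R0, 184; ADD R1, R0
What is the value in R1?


Register state trace:
  MOV R1, 129  → R1 = 129
  MOV R0, 184  → R0 = 184
  ADD R1, R0  → R1 = 129 + 184 = 313
Final: R1 = 313

313


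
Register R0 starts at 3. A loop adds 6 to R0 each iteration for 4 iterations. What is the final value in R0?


Starting value: R0 = 3
  Iter 1: R0 = 3 + 6 = 9
  Iter 2: R0 = 9 + 6 = 15
  Iter 3: R0 = 15 + 6 = 21
  Iter 4: R0 = 21 + 6 = 27
Final: R0 = 27

27


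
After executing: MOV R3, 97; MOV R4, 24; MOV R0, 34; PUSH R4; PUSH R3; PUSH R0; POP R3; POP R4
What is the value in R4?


Stack trace (top is rightmost):
  MOV R3, 97  → R3 = 97
  MOV R4, 24  → R4 = 24
  MOV R0, 34  → R0 = 34
  PUSH R4  → stack: [24]
  PUSH R3  → stack: [24, 97]
  PUSH R0  → stack: [24, 97, 34]
  POP R3  → R3 = 34, stack: [24, 97]
  POP R4  → R4 = 97, stack: [24]
Final: R4 = 97

97


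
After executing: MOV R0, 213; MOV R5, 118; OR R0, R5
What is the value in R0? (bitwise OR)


Register state trace:
  MOV R0, 213  → R0 = 213 (0b11010101)
  MOV R5, 118  → R5 = 118 (0b01110110)
  OR R0, R5   → R0 = 213 OR 118 = 247 (0b11110111)
Final: R0 = 247

247


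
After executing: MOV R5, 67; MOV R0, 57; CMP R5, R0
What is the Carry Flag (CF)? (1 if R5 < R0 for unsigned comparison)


Register state trace:
  MOV R5, 67  → R5 = 67
  MOV R0, 57  → R0 = 57
  CMP R5, R0  → unsigned 67 - 57: no borrow
  67 >= 57, so CF = 0
CF = 0

0


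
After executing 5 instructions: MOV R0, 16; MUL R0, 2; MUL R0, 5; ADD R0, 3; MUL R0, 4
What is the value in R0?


Register state trace:
  MOV R0, 16  → R0 = 16
  MUL R0, 2  → R0 = 16 * 2 = 32
  MUL R0, 5  → R0 = 32 * 5 = 160
  ADD R0, 3  → R0 = 160 + 3 = 163
  MUL R0, 4  → R0 = 163 * 4 = 652
Final: R0 = 652

652


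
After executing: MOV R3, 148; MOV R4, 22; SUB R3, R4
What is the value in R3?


Register state trace:
  MOV R3, 148  → R3 = 148
  MOV R4, 22  → R4 = 22
  SUB R3, R4  → R3 = 148 - 22 = 126
Final: R3 = 126

126


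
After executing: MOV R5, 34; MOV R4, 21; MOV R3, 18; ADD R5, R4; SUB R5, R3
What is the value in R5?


Register state trace:
  MOV R5, 34  → R5 = 34
  MOV R4, 21  → R4 = 21
  MOV R3, 18  → R3 = 18
  ADD R5, R4  → R5 = 34 + 21 = 55
  SUB R5, R3  → R5 = 55 - 18 = 37
Final: R5 = 37

37


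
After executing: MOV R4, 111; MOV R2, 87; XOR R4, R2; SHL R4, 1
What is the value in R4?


Register state trace:
  MOV R4, 111  → R4 = 111 (0b01101111)
  MOV R2, 87  → R2 = 87 (0b01010111)
  XOR R4, R2  → R4 = 111 XOR 87 = 56 (0b00111000)
  SHL R4, 1  → R4 = 56 << 1 = 112
Final: R4 = 112

112


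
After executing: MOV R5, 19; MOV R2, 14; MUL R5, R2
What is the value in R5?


Register state trace:
  MOV R5, 19  → R5 = 19
  MOV R2, 14  → R2 = 14
  MUL R5, R2  → R5 = 19 * 14 = 266
Final: R5 = 266

266


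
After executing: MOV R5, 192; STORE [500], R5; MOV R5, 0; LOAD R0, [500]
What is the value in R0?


Register and memory trace:
  MOV R5, 192  → R5 = 192
  STORE [500], R5  → mem[500] = 192
  MOV R5, 0  → R5 = 0
  LOAD R0, [500]  → R0 = mem[500] = 192
Final: R0 = 192

192


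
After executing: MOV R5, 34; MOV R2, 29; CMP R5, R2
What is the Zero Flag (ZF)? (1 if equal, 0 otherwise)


Register state trace:
  MOV R5, 34  → R5 = 34
  MOV R2, 29  → R2 = 29
  CMP R5, R2  → computes 34 - 29 = 5
  Result is nonzero, so values are not equal
ZF = 0

0


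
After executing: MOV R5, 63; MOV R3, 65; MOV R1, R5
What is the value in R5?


Register state trace:
  MOV R5, 63  → R5 = 63
  MOV R3, 65  → R3 = 65
  MOV R1, R5  → R1 = 63
Final: R5 = 63

63


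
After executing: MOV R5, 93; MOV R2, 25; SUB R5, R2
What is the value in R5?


Register state trace:
  MOV R5, 93  → R5 = 93
  MOV R2, 25  → R2 = 25
  SUB R5, R2  → R5 = 93 - 25 = 68
Final: R5 = 68

68


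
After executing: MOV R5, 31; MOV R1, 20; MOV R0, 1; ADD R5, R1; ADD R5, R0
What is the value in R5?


Register state trace:
  MOV R5, 31  → R5 = 31
  MOV R1, 20  → R1 = 20
  MOV R0, 1  → R0 = 1
  ADD R5, R1  → R5 = 31 + 20 = 51
  ADD R5, R0  → R5 = 51 + 1 = 52
Final: R5 = 52

52


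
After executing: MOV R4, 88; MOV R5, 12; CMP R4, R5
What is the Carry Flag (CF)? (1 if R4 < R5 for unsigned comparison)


Register state trace:
  MOV R4, 88  → R4 = 88
  MOV R5, 12  → R5 = 12
  CMP R4, R5  → unsigned 88 - 12: no borrow
  88 >= 12, so CF = 0
CF = 0

0


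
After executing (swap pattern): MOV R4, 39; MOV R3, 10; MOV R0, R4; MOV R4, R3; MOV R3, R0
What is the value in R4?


Register state trace (swap pattern):
  MOV R4, 39  → R4 = 39
  MOV R3, 10  → R3 = 10
  MOV R0, R4  → R0 = 39  (save R4)
  MOV R4, R3  → R4 = 10  (R4 gets R3's value)
  MOV R3, R0  → R3 = 39  (R3 gets saved value)
Final: R4 = 10

10


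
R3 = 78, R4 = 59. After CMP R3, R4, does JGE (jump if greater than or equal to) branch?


Trace:
  R3 = 78, R4 = 59
  CMP R3, R4  → compares 78 vs 59
  JGE checks: is 78 greater than or equal to 59?
  78 > 59, so condition is true
Branch taken: Yes

Yes


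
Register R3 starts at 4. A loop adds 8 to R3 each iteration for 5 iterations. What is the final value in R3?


Starting value: R3 = 4
  Iter 1: R3 = 4 + 8 = 12
  Iter 2: R3 = 12 + 8 = 20
  Iter 3: R3 = 20 + 8 = 28
  Iter 4: R3 = 28 + 8 = 36
  Iter 5: R3 = 36 + 8 = 44
Final: R3 = 44

44


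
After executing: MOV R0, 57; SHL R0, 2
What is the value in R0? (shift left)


Register state trace:
  MOV R0, 57  → R0 = 57
  SHL R0, 2  → R0 = 57 << 2 = 57 * 2^2 = 228
Final: R0 = 228

228


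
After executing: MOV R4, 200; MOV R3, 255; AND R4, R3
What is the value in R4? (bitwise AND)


Register state trace:
  MOV R4, 200  → R4 = 200 (0b11001000)
  MOV R3, 255  → R3 = 255 (0b11111111)
  AND R4, R3  → R4 = 200 AND 255 = 200 (0b11001000)
Final: R4 = 200

200


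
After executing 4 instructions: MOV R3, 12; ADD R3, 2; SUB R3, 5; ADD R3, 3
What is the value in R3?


Register state trace:
  MOV R3, 12  → R3 = 12
  ADD R3, 2  → R3 = 12 + 2 = 14
  SUB R3, 5  → R3 = 14 - 5 = 9
  ADD R3, 3  → R3 = 9 + 3 = 12
Final: R3 = 12

12


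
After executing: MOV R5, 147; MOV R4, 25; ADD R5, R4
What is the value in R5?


Register state trace:
  MOV R5, 147  → R5 = 147
  MOV R4, 25  → R4 = 25
  ADD R5, R4  → R5 = 147 + 25 = 172
Final: R5 = 172

172


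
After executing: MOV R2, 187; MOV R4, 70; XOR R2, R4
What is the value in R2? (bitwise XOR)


Register state trace:
  MOV R2, 187  → R2 = 187 (0b10111011)
  MOV R4, 70  → R4 = 70 (0b01000110)
  XOR R2, R4  → R2 = 187 XOR 70 = 253 (0b11111101)
Final: R2 = 253

253


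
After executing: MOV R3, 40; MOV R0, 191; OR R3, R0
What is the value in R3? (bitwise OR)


Register state trace:
  MOV R3, 40  → R3 = 40 (0b00101000)
  MOV R0, 191  → R0 = 191 (0b10111111)
  OR R3, R0   → R3 = 40 OR 191 = 191 (0b10111111)
Final: R3 = 191

191


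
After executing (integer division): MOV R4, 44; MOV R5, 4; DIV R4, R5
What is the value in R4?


Register state trace:
  MOV R4, 44  → R4 = 44
  MOV R5, 4  → R5 = 4
  DIV R4, R5  → R4 = 44 // 4 = 11
Final: R4 = 11

11


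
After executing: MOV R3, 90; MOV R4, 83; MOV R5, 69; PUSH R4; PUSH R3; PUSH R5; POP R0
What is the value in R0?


Stack trace (top is rightmost):
  MOV R3, 90  → R3 = 90
  MOV R4, 83  → R4 = 83
  MOV R5, 69  → R5 = 69
  PUSH R4  → stack: [83]
  PUSH R3  → stack: [83, 90]
  PUSH R5  → stack: [83, 90, 69]
  POP R0  → R0 = 69, stack: [83, 90]
Final: R0 = 69

69


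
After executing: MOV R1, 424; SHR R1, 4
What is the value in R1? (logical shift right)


Register state trace:
  MOV R1, 424  → R1 = 424
  SHR R1, 4  → R1 = 424 >> 4 = 424 // 2^4 = 26
Final: R1 = 26

26


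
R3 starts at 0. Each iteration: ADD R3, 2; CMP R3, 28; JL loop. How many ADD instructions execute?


Loop trace (R3 starts at 0, target 28, step 2):
  ADD #1: R3 = 0 + 2 = 2  → 2 < 28, loop
  ADD #2: R3 = 2 + 2 = 4  → 4 < 28, loop
  ADD #3: R3 = 4 + 2 = 6  → 6 < 28, loop
  ADD #4: R3 = 6 + 2 = 8  → 8 < 28, loop
  ADD #5: R3 = 8 + 2 = 10  → 10 < 28, loop
  ADD #6: R3 = 10 + 2 = 12  → 12 < 28, loop
  ADD #7: R3 = 12 + 2 = 14  → 14 < 28, loop
  ADD #8: R3 = 14 + 2 = 16  → 16 < 28, loop
  ADD #9: R3 = 16 + 2 = 18  → 18 < 28, loop
  ADD #10: R3 = 18 + 2 = 20  → 20 < 28, loop
  ADD #11: R3 = 20 + 2 = 22  → 22 < 28, loop
  ADD #12: R3 = 22 + 2 = 24  → 24 < 28, loop
  ADD #13: R3 = 24 + 2 = 26  → 26 < 28, loop
  ADD #14: R3 = 26 + 2 = 28  → 28 >= 28, exit
Total ADD instructions: 14

14


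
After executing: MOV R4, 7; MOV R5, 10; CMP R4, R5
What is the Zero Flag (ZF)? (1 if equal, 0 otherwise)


Register state trace:
  MOV R4, 7  → R4 = 7
  MOV R5, 10  → R5 = 10
  CMP R4, R5  → computes 7 - 10 = -3
  Result is nonzero, so values are not equal
ZF = 0

0


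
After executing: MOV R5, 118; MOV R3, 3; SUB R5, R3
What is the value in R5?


Register state trace:
  MOV R5, 118  → R5 = 118
  MOV R3, 3  → R3 = 3
  SUB R5, R3  → R5 = 118 - 3 = 115
Final: R5 = 115

115


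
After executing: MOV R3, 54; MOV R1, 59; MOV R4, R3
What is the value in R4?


Register state trace:
  MOV R3, 54  → R3 = 54
  MOV R1, 59  → R1 = 59
  MOV R4, R3  → R4 = 54
Final: R4 = 54

54


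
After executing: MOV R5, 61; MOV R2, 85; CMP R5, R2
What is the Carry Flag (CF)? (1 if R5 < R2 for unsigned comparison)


Register state trace:
  MOV R5, 61  → R5 = 61
  MOV R2, 85  → R2 = 85
  CMP R5, R2  → unsigned 61 - 85: borrow occurs
  61 < 85, so CF = 1
CF = 1

1


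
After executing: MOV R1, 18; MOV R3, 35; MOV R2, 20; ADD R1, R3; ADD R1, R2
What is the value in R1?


Register state trace:
  MOV R1, 18  → R1 = 18
  MOV R3, 35  → R3 = 35
  MOV R2, 20  → R2 = 20
  ADD R1, R3  → R1 = 18 + 35 = 53
  ADD R1, R2  → R1 = 53 + 20 = 73
Final: R1 = 73

73


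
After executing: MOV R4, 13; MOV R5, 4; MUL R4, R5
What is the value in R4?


Register state trace:
  MOV R4, 13  → R4 = 13
  MOV R5, 4  → R5 = 4
  MUL R4, R5  → R4 = 13 * 4 = 52
Final: R4 = 52

52


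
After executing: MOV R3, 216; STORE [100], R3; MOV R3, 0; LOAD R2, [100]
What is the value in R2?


Register and memory trace:
  MOV R3, 216  → R3 = 216
  STORE [100], R3  → mem[100] = 216
  MOV R3, 0  → R3 = 0
  LOAD R2, [100]  → R2 = mem[100] = 216
Final: R2 = 216

216


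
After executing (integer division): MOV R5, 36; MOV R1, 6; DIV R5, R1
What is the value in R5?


Register state trace:
  MOV R5, 36  → R5 = 36
  MOV R1, 6  → R1 = 6
  DIV R5, R1  → R5 = 36 // 6 = 6
Final: R5 = 6

6


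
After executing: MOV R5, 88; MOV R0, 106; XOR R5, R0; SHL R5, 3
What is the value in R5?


Register state trace:
  MOV R5, 88  → R5 = 88 (0b01011000)
  MOV R0, 106  → R0 = 106 (0b01101010)
  XOR R5, R0  → R5 = 88 XOR 106 = 50 (0b00110010)
  SHL R5, 3  → R5 = 50 << 3 = 400
Final: R5 = 400

400


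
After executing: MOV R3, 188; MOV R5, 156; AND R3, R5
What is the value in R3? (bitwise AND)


Register state trace:
  MOV R3, 188  → R3 = 188 (0b10111100)
  MOV R5, 156  → R5 = 156 (0b10011100)
  AND R3, R5  → R3 = 188 AND 156 = 156 (0b10011100)
Final: R3 = 156

156


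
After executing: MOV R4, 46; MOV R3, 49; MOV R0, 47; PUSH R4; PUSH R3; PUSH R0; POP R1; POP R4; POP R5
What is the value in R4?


Stack trace (top is rightmost):
  MOV R4, 46  → R4 = 46
  MOV R3, 49  → R3 = 49
  MOV R0, 47  → R0 = 47
  PUSH R4  → stack: [46]
  PUSH R3  → stack: [46, 49]
  PUSH R0  → stack: [46, 49, 47]
  POP R1  → R1 = 47, stack: [46, 49]
  POP R4  → R4 = 49, stack: [46]
  POP R5  → R5 = 46, stack: []
Final: R4 = 49

49


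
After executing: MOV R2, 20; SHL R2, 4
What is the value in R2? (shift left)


Register state trace:
  MOV R2, 20  → R2 = 20
  SHL R2, 4  → R2 = 20 << 4 = 20 * 2^4 = 320
Final: R2 = 320

320


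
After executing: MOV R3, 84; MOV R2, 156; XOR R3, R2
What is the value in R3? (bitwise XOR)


Register state trace:
  MOV R3, 84  → R3 = 84 (0b01010100)
  MOV R2, 156  → R2 = 156 (0b10011100)
  XOR R3, R2  → R3 = 84 XOR 156 = 200 (0b11001000)
Final: R3 = 200

200


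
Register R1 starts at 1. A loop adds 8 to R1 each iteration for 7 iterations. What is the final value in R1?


Starting value: R1 = 1
  Iter 1: R1 = 1 + 8 = 9
  Iter 2: R1 = 9 + 8 = 17
  Iter 3: R1 = 17 + 8 = 25
  Iter 4: R1 = 25 + 8 = 33
  Iter 5: R1 = 33 + 8 = 41
  Iter 6: R1 = 41 + 8 = 49
  Iter 7: R1 = 49 + 8 = 57
Final: R1 = 57

57


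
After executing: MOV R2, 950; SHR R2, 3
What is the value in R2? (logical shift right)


Register state trace:
  MOV R2, 950  → R2 = 950
  SHR R2, 3  → R2 = 950 >> 3 = 950 // 2^3 = 118
Final: R2 = 118

118


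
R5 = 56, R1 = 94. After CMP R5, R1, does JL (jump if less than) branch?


Trace:
  R5 = 56, R1 = 94
  CMP R5, R1  → compares 56 vs 94
  JL checks: is 56 less than 94?
  56 < 94, so condition is true
Branch taken: Yes

Yes


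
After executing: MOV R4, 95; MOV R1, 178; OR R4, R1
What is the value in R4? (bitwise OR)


Register state trace:
  MOV R4, 95  → R4 = 95 (0b01011111)
  MOV R1, 178  → R1 = 178 (0b10110010)
  OR R4, R1   → R4 = 95 OR 178 = 255 (0b11111111)
Final: R4 = 255

255


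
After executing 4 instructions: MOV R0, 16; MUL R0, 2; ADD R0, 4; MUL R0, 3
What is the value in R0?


Register state trace:
  MOV R0, 16  → R0 = 16
  MUL R0, 2  → R0 = 16 * 2 = 32
  ADD R0, 4  → R0 = 32 + 4 = 36
  MUL R0, 3  → R0 = 36 * 3 = 108
Final: R0 = 108

108


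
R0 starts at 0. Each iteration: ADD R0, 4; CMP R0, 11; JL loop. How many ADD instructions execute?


Loop trace (R0 starts at 0, target 11, step 4):
  ADD #1: R0 = 0 + 4 = 4  → 4 < 11, loop
  ADD #2: R0 = 4 + 4 = 8  → 8 < 11, loop
  ADD #3: R0 = 8 + 4 = 12  → 12 >= 11, exit
Total ADD instructions: 3

3


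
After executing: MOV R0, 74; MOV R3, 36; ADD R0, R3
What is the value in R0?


Register state trace:
  MOV R0, 74  → R0 = 74
  MOV R3, 36  → R3 = 36
  ADD R0, R3  → R0 = 74 + 36 = 110
Final: R0 = 110

110


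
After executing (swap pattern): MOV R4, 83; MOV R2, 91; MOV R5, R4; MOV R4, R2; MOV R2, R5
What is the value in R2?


Register state trace (swap pattern):
  MOV R4, 83  → R4 = 83
  MOV R2, 91  → R2 = 91
  MOV R5, R4  → R5 = 83  (save R4)
  MOV R4, R2  → R4 = 91  (R4 gets R2's value)
  MOV R2, R5  → R2 = 83  (R2 gets saved value)
Final: R2 = 83

83


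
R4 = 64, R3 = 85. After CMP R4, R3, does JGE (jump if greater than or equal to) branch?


Trace:
  R4 = 64, R3 = 85
  CMP R4, R3  → compares 64 vs 85
  JGE checks: is 64 greater than or equal to 85?
  64 < 85, so condition is false
Branch taken: No

No


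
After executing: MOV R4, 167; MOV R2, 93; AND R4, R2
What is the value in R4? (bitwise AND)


Register state trace:
  MOV R4, 167  → R4 = 167 (0b10100111)
  MOV R2, 93  → R2 = 93 (0b01011101)
  AND R4, R2  → R4 = 167 AND 93 = 5 (0b00000101)
Final: R4 = 5

5


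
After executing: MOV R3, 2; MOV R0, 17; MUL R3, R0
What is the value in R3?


Register state trace:
  MOV R3, 2  → R3 = 2
  MOV R0, 17  → R0 = 17
  MUL R3, R0  → R3 = 2 * 17 = 34
Final: R3 = 34

34


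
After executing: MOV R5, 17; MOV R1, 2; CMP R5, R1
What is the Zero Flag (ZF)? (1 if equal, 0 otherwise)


Register state trace:
  MOV R5, 17  → R5 = 17
  MOV R1, 2  → R1 = 2
  CMP R5, R1  → computes 17 - 2 = 15
  Result is nonzero, so values are not equal
ZF = 0

0


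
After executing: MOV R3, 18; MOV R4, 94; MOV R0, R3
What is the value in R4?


Register state trace:
  MOV R3, 18  → R3 = 18
  MOV R4, 94  → R4 = 94
  MOV R0, R3  → R0 = 18
Final: R4 = 94

94


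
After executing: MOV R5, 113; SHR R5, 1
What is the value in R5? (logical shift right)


Register state trace:
  MOV R5, 113  → R5 = 113
  SHR R5, 1  → R5 = 113 >> 1 = 113 // 2^1 = 56
Final: R5 = 56

56


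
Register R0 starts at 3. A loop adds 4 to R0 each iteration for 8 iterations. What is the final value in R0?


Starting value: R0 = 3
  Iter 1: R0 = 3 + 4 = 7
  Iter 2: R0 = 7 + 4 = 11
  Iter 3: R0 = 11 + 4 = 15
  Iter 4: R0 = 15 + 4 = 19
  Iter 5: R0 = 19 + 4 = 23
  Iter 6: R0 = 23 + 4 = 27
  Iter 7: R0 = 27 + 4 = 31
  Iter 8: R0 = 31 + 4 = 35
Final: R0 = 35

35


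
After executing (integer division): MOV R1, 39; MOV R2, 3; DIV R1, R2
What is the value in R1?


Register state trace:
  MOV R1, 39  → R1 = 39
  MOV R2, 3  → R2 = 3
  DIV R1, R2  → R1 = 39 // 3 = 13
Final: R1 = 13

13


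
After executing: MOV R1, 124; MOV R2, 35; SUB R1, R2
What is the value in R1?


Register state trace:
  MOV R1, 124  → R1 = 124
  MOV R2, 35  → R2 = 35
  SUB R1, R2  → R1 = 124 - 35 = 89
Final: R1 = 89

89


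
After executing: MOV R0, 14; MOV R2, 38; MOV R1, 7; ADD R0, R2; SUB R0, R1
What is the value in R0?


Register state trace:
  MOV R0, 14  → R0 = 14
  MOV R2, 38  → R2 = 38
  MOV R1, 7  → R1 = 7
  ADD R0, R2  → R0 = 14 + 38 = 52
  SUB R0, R1  → R0 = 52 - 7 = 45
Final: R0 = 45

45


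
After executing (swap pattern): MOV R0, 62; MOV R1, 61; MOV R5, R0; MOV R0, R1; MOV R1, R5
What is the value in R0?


Register state trace (swap pattern):
  MOV R0, 62  → R0 = 62
  MOV R1, 61  → R1 = 61
  MOV R5, R0  → R5 = 62  (save R0)
  MOV R0, R1  → R0 = 61  (R0 gets R1's value)
  MOV R1, R5  → R1 = 62  (R1 gets saved value)
Final: R0 = 61

61


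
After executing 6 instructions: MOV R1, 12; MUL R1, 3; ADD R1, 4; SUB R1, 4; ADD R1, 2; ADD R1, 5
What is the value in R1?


Register state trace:
  MOV R1, 12  → R1 = 12
  MUL R1, 3  → R1 = 12 * 3 = 36
  ADD R1, 4  → R1 = 36 + 4 = 40
  SUB R1, 4  → R1 = 40 - 4 = 36
  ADD R1, 2  → R1 = 36 + 2 = 38
  ADD R1, 5  → R1 = 38 + 5 = 43
Final: R1 = 43

43


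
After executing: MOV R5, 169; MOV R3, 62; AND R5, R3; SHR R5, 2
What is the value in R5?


Register state trace:
  MOV R5, 169  → R5 = 169 (0b10101001)
  MOV R3, 62  → R3 = 62 (0b00111110)
  AND R5, R3  → R5 = 169 AND 62 = 40 (0b00101000)
  SHR R5, 2  → R5 = 40 >> 2 = 10
Final: R5 = 10

10


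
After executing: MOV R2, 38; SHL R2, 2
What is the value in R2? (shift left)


Register state trace:
  MOV R2, 38  → R2 = 38
  SHL R2, 2  → R2 = 38 << 2 = 38 * 2^2 = 152
Final: R2 = 152

152


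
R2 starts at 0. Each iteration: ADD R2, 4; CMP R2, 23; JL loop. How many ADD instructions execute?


Loop trace (R2 starts at 0, target 23, step 4):
  ADD #1: R2 = 0 + 4 = 4  → 4 < 23, loop
  ADD #2: R2 = 4 + 4 = 8  → 8 < 23, loop
  ADD #3: R2 = 8 + 4 = 12  → 12 < 23, loop
  ADD #4: R2 = 12 + 4 = 16  → 16 < 23, loop
  ADD #5: R2 = 16 + 4 = 20  → 20 < 23, loop
  ADD #6: R2 = 20 + 4 = 24  → 24 >= 23, exit
Total ADD instructions: 6

6


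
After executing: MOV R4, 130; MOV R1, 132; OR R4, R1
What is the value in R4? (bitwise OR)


Register state trace:
  MOV R4, 130  → R4 = 130 (0b10000010)
  MOV R1, 132  → R1 = 132 (0b10000100)
  OR R4, R1   → R4 = 130 OR 132 = 134 (0b10000110)
Final: R4 = 134

134


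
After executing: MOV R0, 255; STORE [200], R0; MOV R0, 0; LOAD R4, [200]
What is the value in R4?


Register and memory trace:
  MOV R0, 255  → R0 = 255
  STORE [200], R0  → mem[200] = 255
  MOV R0, 0  → R0 = 0
  LOAD R4, [200]  → R4 = mem[200] = 255
Final: R4 = 255

255


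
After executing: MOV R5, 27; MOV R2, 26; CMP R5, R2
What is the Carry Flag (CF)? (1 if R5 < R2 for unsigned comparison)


Register state trace:
  MOV R5, 27  → R5 = 27
  MOV R2, 26  → R2 = 26
  CMP R5, R2  → unsigned 27 - 26: no borrow
  27 >= 26, so CF = 0
CF = 0

0


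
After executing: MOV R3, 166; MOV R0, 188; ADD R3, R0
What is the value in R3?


Register state trace:
  MOV R3, 166  → R3 = 166
  MOV R0, 188  → R0 = 188
  ADD R3, R0  → R3 = 166 + 188 = 354
Final: R3 = 354

354


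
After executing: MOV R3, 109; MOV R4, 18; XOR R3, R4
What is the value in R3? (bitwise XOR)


Register state trace:
  MOV R3, 109  → R3 = 109 (0b01101101)
  MOV R4, 18  → R4 = 18 (0b00010010)
  XOR R3, R4  → R3 = 109 XOR 18 = 127 (0b01111111)
Final: R3 = 127

127


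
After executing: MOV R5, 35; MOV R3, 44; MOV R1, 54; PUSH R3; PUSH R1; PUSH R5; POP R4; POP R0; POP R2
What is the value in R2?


Stack trace (top is rightmost):
  MOV R5, 35  → R5 = 35
  MOV R3, 44  → R3 = 44
  MOV R1, 54  → R1 = 54
  PUSH R3  → stack: [44]
  PUSH R1  → stack: [44, 54]
  PUSH R5  → stack: [44, 54, 35]
  POP R4  → R4 = 35, stack: [44, 54]
  POP R0  → R0 = 54, stack: [44]
  POP R2  → R2 = 44, stack: []
Final: R2 = 44

44


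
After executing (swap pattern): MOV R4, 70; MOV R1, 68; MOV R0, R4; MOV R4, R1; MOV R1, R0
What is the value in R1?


Register state trace (swap pattern):
  MOV R4, 70  → R4 = 70
  MOV R1, 68  → R1 = 68
  MOV R0, R4  → R0 = 70  (save R4)
  MOV R4, R1  → R4 = 68  (R4 gets R1's value)
  MOV R1, R0  → R1 = 70  (R1 gets saved value)
Final: R1 = 70

70


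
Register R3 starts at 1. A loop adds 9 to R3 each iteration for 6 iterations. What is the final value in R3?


Starting value: R3 = 1
  Iter 1: R3 = 1 + 9 = 10
  Iter 2: R3 = 10 + 9 = 19
  Iter 3: R3 = 19 + 9 = 28
  Iter 4: R3 = 28 + 9 = 37
  Iter 5: R3 = 37 + 9 = 46
  Iter 6: R3 = 46 + 9 = 55
Final: R3 = 55

55


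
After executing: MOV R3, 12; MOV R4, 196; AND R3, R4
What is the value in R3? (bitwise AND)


Register state trace:
  MOV R3, 12  → R3 = 12 (0b00001100)
  MOV R4, 196  → R4 = 196 (0b11000100)
  AND R3, R4  → R3 = 12 AND 196 = 4 (0b00000100)
Final: R3 = 4

4


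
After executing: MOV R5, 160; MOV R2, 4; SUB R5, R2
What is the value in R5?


Register state trace:
  MOV R5, 160  → R5 = 160
  MOV R2, 4  → R2 = 4
  SUB R5, R2  → R5 = 160 - 4 = 156
Final: R5 = 156

156


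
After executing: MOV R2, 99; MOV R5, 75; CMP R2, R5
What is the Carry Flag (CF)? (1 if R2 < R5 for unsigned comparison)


Register state trace:
  MOV R2, 99  → R2 = 99
  MOV R5, 75  → R5 = 75
  CMP R2, R5  → unsigned 99 - 75: no borrow
  99 >= 75, so CF = 0
CF = 0

0


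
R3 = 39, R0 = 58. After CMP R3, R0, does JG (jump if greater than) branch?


Trace:
  R3 = 39, R0 = 58
  CMP R3, R0  → compares 39 vs 58
  JG checks: is 39 greater than 58?
  39 < 58, so condition is false
Branch taken: No

No


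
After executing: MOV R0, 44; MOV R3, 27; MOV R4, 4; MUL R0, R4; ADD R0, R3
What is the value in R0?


Register state trace:
  MOV R0, 44  → R0 = 44
  MOV R3, 27  → R3 = 27
  MOV R4, 4  → R4 = 4
  MUL R0, R4  → R0 = 44 * 4 = 176
  ADD R0, R3  → R0 = 176 + 27 = 203
Final: R0 = 203

203


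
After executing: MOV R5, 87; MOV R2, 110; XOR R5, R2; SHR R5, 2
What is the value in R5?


Register state trace:
  MOV R5, 87  → R5 = 87 (0b01010111)
  MOV R2, 110  → R2 = 110 (0b01101110)
  XOR R5, R2  → R5 = 87 XOR 110 = 57 (0b00111001)
  SHR R5, 2  → R5 = 57 >> 2 = 14
Final: R5 = 14

14


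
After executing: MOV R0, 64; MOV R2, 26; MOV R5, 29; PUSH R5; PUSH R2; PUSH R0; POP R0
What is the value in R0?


Stack trace (top is rightmost):
  MOV R0, 64  → R0 = 64
  MOV R2, 26  → R2 = 26
  MOV R5, 29  → R5 = 29
  PUSH R5  → stack: [29]
  PUSH R2  → stack: [29, 26]
  PUSH R0  → stack: [29, 26, 64]
  POP R0  → R0 = 64, stack: [29, 26]
Final: R0 = 64

64


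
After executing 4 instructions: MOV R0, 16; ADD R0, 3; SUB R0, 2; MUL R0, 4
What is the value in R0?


Register state trace:
  MOV R0, 16  → R0 = 16
  ADD R0, 3  → R0 = 16 + 3 = 19
  SUB R0, 2  → R0 = 19 - 2 = 17
  MUL R0, 4  → R0 = 17 * 4 = 68
Final: R0 = 68

68


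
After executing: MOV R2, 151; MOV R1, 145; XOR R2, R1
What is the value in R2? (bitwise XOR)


Register state trace:
  MOV R2, 151  → R2 = 151 (0b10010111)
  MOV R1, 145  → R1 = 145 (0b10010001)
  XOR R2, R1  → R2 = 151 XOR 145 = 6 (0b00000110)
Final: R2 = 6

6


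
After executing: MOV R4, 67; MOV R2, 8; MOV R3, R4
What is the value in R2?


Register state trace:
  MOV R4, 67  → R4 = 67
  MOV R2, 8  → R2 = 8
  MOV R3, R4  → R3 = 67
Final: R2 = 8

8


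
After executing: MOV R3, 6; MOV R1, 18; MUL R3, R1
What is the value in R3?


Register state trace:
  MOV R3, 6  → R3 = 6
  MOV R1, 18  → R1 = 18
  MUL R3, R1  → R3 = 6 * 18 = 108
Final: R3 = 108

108


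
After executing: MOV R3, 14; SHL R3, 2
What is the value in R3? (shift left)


Register state trace:
  MOV R3, 14  → R3 = 14
  SHL R3, 2  → R3 = 14 << 2 = 14 * 2^2 = 56
Final: R3 = 56

56


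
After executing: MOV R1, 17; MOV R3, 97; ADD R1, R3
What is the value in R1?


Register state trace:
  MOV R1, 17  → R1 = 17
  MOV R3, 97  → R3 = 97
  ADD R1, R3  → R1 = 17 + 97 = 114
Final: R1 = 114

114


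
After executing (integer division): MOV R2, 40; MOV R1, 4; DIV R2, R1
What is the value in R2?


Register state trace:
  MOV R2, 40  → R2 = 40
  MOV R1, 4  → R1 = 4
  DIV R2, R1  → R2 = 40 // 4 = 10
Final: R2 = 10

10


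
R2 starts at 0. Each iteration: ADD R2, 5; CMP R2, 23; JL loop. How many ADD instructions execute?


Loop trace (R2 starts at 0, target 23, step 5):
  ADD #1: R2 = 0 + 5 = 5  → 5 < 23, loop
  ADD #2: R2 = 5 + 5 = 10  → 10 < 23, loop
  ADD #3: R2 = 10 + 5 = 15  → 15 < 23, loop
  ADD #4: R2 = 15 + 5 = 20  → 20 < 23, loop
  ADD #5: R2 = 20 + 5 = 25  → 25 >= 23, exit
Total ADD instructions: 5

5


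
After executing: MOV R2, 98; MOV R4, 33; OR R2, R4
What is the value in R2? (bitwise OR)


Register state trace:
  MOV R2, 98  → R2 = 98 (0b01100010)
  MOV R4, 33  → R4 = 33 (0b00100001)
  OR R2, R4   → R2 = 98 OR 33 = 99 (0b01100011)
Final: R2 = 99

99


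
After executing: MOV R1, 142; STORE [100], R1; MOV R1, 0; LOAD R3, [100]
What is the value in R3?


Register and memory trace:
  MOV R1, 142  → R1 = 142
  STORE [100], R1  → mem[100] = 142
  MOV R1, 0  → R1 = 0
  LOAD R3, [100]  → R3 = mem[100] = 142
Final: R3 = 142

142


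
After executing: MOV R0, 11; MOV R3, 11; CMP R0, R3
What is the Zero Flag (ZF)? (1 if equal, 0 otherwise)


Register state trace:
  MOV R0, 11  → R0 = 11
  MOV R3, 11  → R3 = 11
  CMP R0, R3  → computes 11 - 11 = 0
  Result is zero, so values are equal
ZF = 1

1


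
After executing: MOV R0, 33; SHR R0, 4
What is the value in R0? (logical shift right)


Register state trace:
  MOV R0, 33  → R0 = 33
  SHR R0, 4  → R0 = 33 >> 4 = 33 // 2^4 = 2
Final: R0 = 2

2


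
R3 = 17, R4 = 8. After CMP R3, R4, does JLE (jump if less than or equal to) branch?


Trace:
  R3 = 17, R4 = 8
  CMP R3, R4  → compares 17 vs 8
  JLE checks: is 17 less than or equal to 8?
  17 > 8, so condition is false
Branch taken: No

No


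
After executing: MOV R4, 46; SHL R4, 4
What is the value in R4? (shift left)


Register state trace:
  MOV R4, 46  → R4 = 46
  SHL R4, 4  → R4 = 46 << 4 = 46 * 2^4 = 736
Final: R4 = 736

736


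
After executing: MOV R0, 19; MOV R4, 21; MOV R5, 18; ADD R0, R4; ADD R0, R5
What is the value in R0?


Register state trace:
  MOV R0, 19  → R0 = 19
  MOV R4, 21  → R4 = 21
  MOV R5, 18  → R5 = 18
  ADD R0, R4  → R0 = 19 + 21 = 40
  ADD R0, R5  → R0 = 40 + 18 = 58
Final: R0 = 58

58


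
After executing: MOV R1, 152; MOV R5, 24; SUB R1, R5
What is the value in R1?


Register state trace:
  MOV R1, 152  → R1 = 152
  MOV R5, 24  → R5 = 24
  SUB R1, R5  → R1 = 152 - 24 = 128
Final: R1 = 128

128


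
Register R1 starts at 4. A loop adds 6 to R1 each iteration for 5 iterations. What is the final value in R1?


Starting value: R1 = 4
  Iter 1: R1 = 4 + 6 = 10
  Iter 2: R1 = 10 + 6 = 16
  Iter 3: R1 = 16 + 6 = 22
  Iter 4: R1 = 22 + 6 = 28
  Iter 5: R1 = 28 + 6 = 34
Final: R1 = 34

34


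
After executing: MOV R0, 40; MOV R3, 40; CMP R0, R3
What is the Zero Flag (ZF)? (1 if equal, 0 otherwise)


Register state trace:
  MOV R0, 40  → R0 = 40
  MOV R3, 40  → R3 = 40
  CMP R0, R3  → computes 40 - 40 = 0
  Result is zero, so values are equal
ZF = 1

1


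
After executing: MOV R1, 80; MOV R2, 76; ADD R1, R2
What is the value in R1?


Register state trace:
  MOV R1, 80  → R1 = 80
  MOV R2, 76  → R2 = 76
  ADD R1, R2  → R1 = 80 + 76 = 156
Final: R1 = 156

156


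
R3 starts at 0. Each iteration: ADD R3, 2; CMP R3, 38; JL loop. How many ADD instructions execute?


Loop trace (R3 starts at 0, target 38, step 2):
  ADD #1: R3 = 0 + 2 = 2  → 2 < 38, loop
  ADD #2: R3 = 2 + 2 = 4  → 4 < 38, loop
  ADD #3: R3 = 4 + 2 = 6  → 6 < 38, loop
  ADD #4: R3 = 6 + 2 = 8  → 8 < 38, loop
  ADD #5: R3 = 8 + 2 = 10  → 10 < 38, loop
  ADD #6: R3 = 10 + 2 = 12  → 12 < 38, loop
  ADD #7: R3 = 12 + 2 = 14  → 14 < 38, loop
  ADD #8: R3 = 14 + 2 = 16  → 16 < 38, loop
  ADD #9: R3 = 16 + 2 = 18  → 18 < 38, loop
  ADD #10: R3 = 18 + 2 = 20  → 20 < 38, loop
  ADD #11: R3 = 20 + 2 = 22  → 22 < 38, loop
  ADD #12: R3 = 22 + 2 = 24  → 24 < 38, loop
  ADD #13: R3 = 24 + 2 = 26  → 26 < 38, loop
  ADD #14: R3 = 26 + 2 = 28  → 28 < 38, loop
  ADD #15: R3 = 28 + 2 = 30  → 30 < 38, loop
  ADD #16: R3 = 30 + 2 = 32  → 32 < 38, loop
  ADD #17: R3 = 32 + 2 = 34  → 34 < 38, loop
  ADD #18: R3 = 34 + 2 = 36  → 36 < 38, loop
  ADD #19: R3 = 36 + 2 = 38  → 38 >= 38, exit
Total ADD instructions: 19

19


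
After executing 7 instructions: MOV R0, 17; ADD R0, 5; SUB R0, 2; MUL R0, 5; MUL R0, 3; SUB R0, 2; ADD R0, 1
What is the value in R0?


Register state trace:
  MOV R0, 17  → R0 = 17
  ADD R0, 5  → R0 = 17 + 5 = 22
  SUB R0, 2  → R0 = 22 - 2 = 20
  MUL R0, 5  → R0 = 20 * 5 = 100
  MUL R0, 3  → R0 = 100 * 3 = 300
  SUB R0, 2  → R0 = 300 - 2 = 298
  ADD R0, 1  → R0 = 298 + 1 = 299
Final: R0 = 299

299


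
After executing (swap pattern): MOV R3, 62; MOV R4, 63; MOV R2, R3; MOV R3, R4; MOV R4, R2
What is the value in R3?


Register state trace (swap pattern):
  MOV R3, 62  → R3 = 62
  MOV R4, 63  → R4 = 63
  MOV R2, R3  → R2 = 62  (save R3)
  MOV R3, R4  → R3 = 63  (R3 gets R4's value)
  MOV R4, R2  → R4 = 62  (R4 gets saved value)
Final: R3 = 63

63


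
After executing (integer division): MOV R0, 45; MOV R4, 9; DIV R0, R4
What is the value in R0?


Register state trace:
  MOV R0, 45  → R0 = 45
  MOV R4, 9  → R4 = 9
  DIV R0, R4  → R0 = 45 // 9 = 5
Final: R0 = 5

5


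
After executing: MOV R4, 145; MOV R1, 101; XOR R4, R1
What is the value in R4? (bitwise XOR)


Register state trace:
  MOV R4, 145  → R4 = 145 (0b10010001)
  MOV R1, 101  → R1 = 101 (0b01100101)
  XOR R4, R1  → R4 = 145 XOR 101 = 244 (0b11110100)
Final: R4 = 244

244


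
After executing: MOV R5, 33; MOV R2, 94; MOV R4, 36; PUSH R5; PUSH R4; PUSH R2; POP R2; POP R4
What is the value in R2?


Stack trace (top is rightmost):
  MOV R5, 33  → R5 = 33
  MOV R2, 94  → R2 = 94
  MOV R4, 36  → R4 = 36
  PUSH R5  → stack: [33]
  PUSH R4  → stack: [33, 36]
  PUSH R2  → stack: [33, 36, 94]
  POP R2  → R2 = 94, stack: [33, 36]
  POP R4  → R4 = 36, stack: [33]
Final: R2 = 94

94


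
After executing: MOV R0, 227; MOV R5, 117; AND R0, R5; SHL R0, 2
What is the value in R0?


Register state trace:
  MOV R0, 227  → R0 = 227 (0b11100011)
  MOV R5, 117  → R5 = 117 (0b01110101)
  AND R0, R5  → R0 = 227 AND 117 = 97 (0b01100001)
  SHL R0, 2  → R0 = 97 << 2 = 388
Final: R0 = 388

388


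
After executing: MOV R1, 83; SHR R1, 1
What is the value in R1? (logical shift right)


Register state trace:
  MOV R1, 83  → R1 = 83
  SHR R1, 1  → R1 = 83 >> 1 = 83 // 2^1 = 41
Final: R1 = 41

41


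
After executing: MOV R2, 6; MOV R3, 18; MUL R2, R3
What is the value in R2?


Register state trace:
  MOV R2, 6  → R2 = 6
  MOV R3, 18  → R3 = 18
  MUL R2, R3  → R2 = 6 * 18 = 108
Final: R2 = 108

108


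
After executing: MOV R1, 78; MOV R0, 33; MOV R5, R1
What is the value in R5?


Register state trace:
  MOV R1, 78  → R1 = 78
  MOV R0, 33  → R0 = 33
  MOV R5, R1  → R5 = 78
Final: R5 = 78

78


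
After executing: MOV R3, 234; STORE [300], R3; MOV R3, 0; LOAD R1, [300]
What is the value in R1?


Register and memory trace:
  MOV R3, 234  → R3 = 234
  STORE [300], R3  → mem[300] = 234
  MOV R3, 0  → R3 = 0
  LOAD R1, [300]  → R1 = mem[300] = 234
Final: R1 = 234

234


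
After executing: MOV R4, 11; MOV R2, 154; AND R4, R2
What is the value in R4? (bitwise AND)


Register state trace:
  MOV R4, 11  → R4 = 11 (0b00001011)
  MOV R2, 154  → R2 = 154 (0b10011010)
  AND R4, R2  → R4 = 11 AND 154 = 10 (0b00001010)
Final: R4 = 10

10


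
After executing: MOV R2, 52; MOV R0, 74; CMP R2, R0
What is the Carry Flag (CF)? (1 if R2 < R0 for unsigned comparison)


Register state trace:
  MOV R2, 52  → R2 = 52
  MOV R0, 74  → R0 = 74
  CMP R2, R0  → unsigned 52 - 74: borrow occurs
  52 < 74, so CF = 1
CF = 1

1


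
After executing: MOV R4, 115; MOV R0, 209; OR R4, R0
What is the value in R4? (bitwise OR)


Register state trace:
  MOV R4, 115  → R4 = 115 (0b01110011)
  MOV R0, 209  → R0 = 209 (0b11010001)
  OR R4, R0   → R4 = 115 OR 209 = 243 (0b11110011)
Final: R4 = 243

243


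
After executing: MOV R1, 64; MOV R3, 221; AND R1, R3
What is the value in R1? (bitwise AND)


Register state trace:
  MOV R1, 64  → R1 = 64 (0b01000000)
  MOV R3, 221  → R3 = 221 (0b11011101)
  AND R1, R3  → R1 = 64 AND 221 = 64 (0b01000000)
Final: R1 = 64

64


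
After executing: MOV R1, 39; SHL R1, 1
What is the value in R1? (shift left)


Register state trace:
  MOV R1, 39  → R1 = 39
  SHL R1, 1  → R1 = 39 << 1 = 39 * 2^1 = 78
Final: R1 = 78

78


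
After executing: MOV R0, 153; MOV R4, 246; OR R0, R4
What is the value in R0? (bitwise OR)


Register state trace:
  MOV R0, 153  → R0 = 153 (0b10011001)
  MOV R4, 246  → R4 = 246 (0b11110110)
  OR R0, R4   → R0 = 153 OR 246 = 255 (0b11111111)
Final: R0 = 255

255


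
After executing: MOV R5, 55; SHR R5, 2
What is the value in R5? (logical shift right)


Register state trace:
  MOV R5, 55  → R5 = 55
  SHR R5, 2  → R5 = 55 >> 2 = 55 // 2^2 = 13
Final: R5 = 13

13


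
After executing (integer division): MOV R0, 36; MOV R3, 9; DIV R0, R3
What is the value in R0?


Register state trace:
  MOV R0, 36  → R0 = 36
  MOV R3, 9  → R3 = 9
  DIV R0, R3  → R0 = 36 // 9 = 4
Final: R0 = 4

4


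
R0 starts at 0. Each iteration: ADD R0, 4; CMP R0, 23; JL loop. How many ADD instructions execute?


Loop trace (R0 starts at 0, target 23, step 4):
  ADD #1: R0 = 0 + 4 = 4  → 4 < 23, loop
  ADD #2: R0 = 4 + 4 = 8  → 8 < 23, loop
  ADD #3: R0 = 8 + 4 = 12  → 12 < 23, loop
  ADD #4: R0 = 12 + 4 = 16  → 16 < 23, loop
  ADD #5: R0 = 16 + 4 = 20  → 20 < 23, loop
  ADD #6: R0 = 20 + 4 = 24  → 24 >= 23, exit
Total ADD instructions: 6

6


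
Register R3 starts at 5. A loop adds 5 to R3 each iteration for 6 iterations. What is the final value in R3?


Starting value: R3 = 5
  Iter 1: R3 = 5 + 5 = 10
  Iter 2: R3 = 10 + 5 = 15
  Iter 3: R3 = 15 + 5 = 20
  Iter 4: R3 = 20 + 5 = 25
  Iter 5: R3 = 25 + 5 = 30
  Iter 6: R3 = 30 + 5 = 35
Final: R3 = 35

35


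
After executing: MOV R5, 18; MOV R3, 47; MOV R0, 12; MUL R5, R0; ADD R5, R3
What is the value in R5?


Register state trace:
  MOV R5, 18  → R5 = 18
  MOV R3, 47  → R3 = 47
  MOV R0, 12  → R0 = 12
  MUL R5, R0  → R5 = 18 * 12 = 216
  ADD R5, R3  → R5 = 216 + 47 = 263
Final: R5 = 263

263


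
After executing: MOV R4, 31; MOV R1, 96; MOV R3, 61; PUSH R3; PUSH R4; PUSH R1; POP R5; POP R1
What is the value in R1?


Stack trace (top is rightmost):
  MOV R4, 31  → R4 = 31
  MOV R1, 96  → R1 = 96
  MOV R3, 61  → R3 = 61
  PUSH R3  → stack: [61]
  PUSH R4  → stack: [61, 31]
  PUSH R1  → stack: [61, 31, 96]
  POP R5  → R5 = 96, stack: [61, 31]
  POP R1  → R1 = 31, stack: [61]
Final: R1 = 31

31


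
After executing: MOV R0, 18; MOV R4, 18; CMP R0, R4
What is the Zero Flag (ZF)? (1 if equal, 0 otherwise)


Register state trace:
  MOV R0, 18  → R0 = 18
  MOV R4, 18  → R4 = 18
  CMP R0, R4  → computes 18 - 18 = 0
  Result is zero, so values are equal
ZF = 1

1


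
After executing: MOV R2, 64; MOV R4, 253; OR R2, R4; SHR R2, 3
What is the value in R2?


Register state trace:
  MOV R2, 64  → R2 = 64 (0b01000000)
  MOV R4, 253  → R4 = 253 (0b11111101)
  OR R2, R4  → R2 = 64 OR 253 = 253 (0b11111101)
  SHR R2, 3  → R2 = 253 >> 3 = 31
Final: R2 = 31

31


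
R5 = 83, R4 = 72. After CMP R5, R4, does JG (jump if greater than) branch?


Trace:
  R5 = 83, R4 = 72
  CMP R5, R4  → compares 83 vs 72
  JG checks: is 83 greater than 72?
  83 > 72, so condition is true
Branch taken: Yes

Yes


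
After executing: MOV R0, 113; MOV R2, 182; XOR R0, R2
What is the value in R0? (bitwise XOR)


Register state trace:
  MOV R0, 113  → R0 = 113 (0b01110001)
  MOV R2, 182  → R2 = 182 (0b10110110)
  XOR R0, R2  → R0 = 113 XOR 182 = 199 (0b11000111)
Final: R0 = 199

199


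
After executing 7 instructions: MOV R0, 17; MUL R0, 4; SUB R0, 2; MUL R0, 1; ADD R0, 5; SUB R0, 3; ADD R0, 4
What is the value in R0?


Register state trace:
  MOV R0, 17  → R0 = 17
  MUL R0, 4  → R0 = 17 * 4 = 68
  SUB R0, 2  → R0 = 68 - 2 = 66
  MUL R0, 1  → R0 = 66 * 1 = 66
  ADD R0, 5  → R0 = 66 + 5 = 71
  SUB R0, 3  → R0 = 71 - 3 = 68
  ADD R0, 4  → R0 = 68 + 4 = 72
Final: R0 = 72

72


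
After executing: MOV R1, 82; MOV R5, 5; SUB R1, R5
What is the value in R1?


Register state trace:
  MOV R1, 82  → R1 = 82
  MOV R5, 5  → R5 = 5
  SUB R1, R5  → R1 = 82 - 5 = 77
Final: R1 = 77

77


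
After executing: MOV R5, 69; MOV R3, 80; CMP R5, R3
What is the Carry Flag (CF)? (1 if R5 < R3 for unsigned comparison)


Register state trace:
  MOV R5, 69  → R5 = 69
  MOV R3, 80  → R3 = 80
  CMP R5, R3  → unsigned 69 - 80: borrow occurs
  69 < 80, so CF = 1
CF = 1

1


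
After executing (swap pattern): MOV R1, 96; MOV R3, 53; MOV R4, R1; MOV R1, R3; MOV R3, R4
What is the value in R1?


Register state trace (swap pattern):
  MOV R1, 96  → R1 = 96
  MOV R3, 53  → R3 = 53
  MOV R4, R1  → R4 = 96  (save R1)
  MOV R1, R3  → R1 = 53  (R1 gets R3's value)
  MOV R3, R4  → R3 = 96  (R3 gets saved value)
Final: R1 = 53

53


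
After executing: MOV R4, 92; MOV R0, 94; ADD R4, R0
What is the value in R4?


Register state trace:
  MOV R4, 92  → R4 = 92
  MOV R0, 94  → R0 = 94
  ADD R4, R0  → R4 = 92 + 94 = 186
Final: R4 = 186

186


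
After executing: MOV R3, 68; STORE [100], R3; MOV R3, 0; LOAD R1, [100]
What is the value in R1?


Register and memory trace:
  MOV R3, 68  → R3 = 68
  STORE [100], R3  → mem[100] = 68
  MOV R3, 0  → R3 = 0
  LOAD R1, [100]  → R1 = mem[100] = 68
Final: R1 = 68

68


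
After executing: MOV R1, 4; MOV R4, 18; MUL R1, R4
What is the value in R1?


Register state trace:
  MOV R1, 4  → R1 = 4
  MOV R4, 18  → R4 = 18
  MUL R1, R4  → R1 = 4 * 18 = 72
Final: R1 = 72

72


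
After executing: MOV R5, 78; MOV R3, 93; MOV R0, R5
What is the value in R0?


Register state trace:
  MOV R5, 78  → R5 = 78
  MOV R3, 93  → R3 = 93
  MOV R0, R5  → R0 = 78
Final: R0 = 78

78


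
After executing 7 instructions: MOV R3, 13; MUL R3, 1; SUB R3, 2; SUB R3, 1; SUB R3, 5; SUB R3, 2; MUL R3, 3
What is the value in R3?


Register state trace:
  MOV R3, 13  → R3 = 13
  MUL R3, 1  → R3 = 13 * 1 = 13
  SUB R3, 2  → R3 = 13 - 2 = 11
  SUB R3, 1  → R3 = 11 - 1 = 10
  SUB R3, 5  → R3 = 10 - 5 = 5
  SUB R3, 2  → R3 = 5 - 2 = 3
  MUL R3, 3  → R3 = 3 * 3 = 9
Final: R3 = 9

9


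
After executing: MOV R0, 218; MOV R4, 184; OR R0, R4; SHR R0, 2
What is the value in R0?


Register state trace:
  MOV R0, 218  → R0 = 218 (0b11011010)
  MOV R4, 184  → R4 = 184 (0b10111000)
  OR R0, R4  → R0 = 218 OR 184 = 250 (0b11111010)
  SHR R0, 2  → R0 = 250 >> 2 = 62
Final: R0 = 62

62
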